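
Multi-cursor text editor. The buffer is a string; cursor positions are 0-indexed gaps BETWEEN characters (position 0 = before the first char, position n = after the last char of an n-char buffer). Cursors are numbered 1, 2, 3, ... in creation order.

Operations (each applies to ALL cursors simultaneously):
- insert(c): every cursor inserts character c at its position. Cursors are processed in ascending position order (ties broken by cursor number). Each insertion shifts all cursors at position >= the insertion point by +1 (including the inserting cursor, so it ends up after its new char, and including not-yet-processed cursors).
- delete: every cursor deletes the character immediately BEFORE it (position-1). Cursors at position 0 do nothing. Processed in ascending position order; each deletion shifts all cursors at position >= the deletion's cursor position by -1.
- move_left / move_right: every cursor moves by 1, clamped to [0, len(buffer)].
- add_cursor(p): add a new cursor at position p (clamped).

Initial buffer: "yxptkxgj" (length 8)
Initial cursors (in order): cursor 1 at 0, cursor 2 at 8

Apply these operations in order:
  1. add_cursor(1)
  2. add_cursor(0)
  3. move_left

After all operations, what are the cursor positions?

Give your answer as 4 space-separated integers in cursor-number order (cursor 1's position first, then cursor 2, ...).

After op 1 (add_cursor(1)): buffer="yxptkxgj" (len 8), cursors c1@0 c3@1 c2@8, authorship ........
After op 2 (add_cursor(0)): buffer="yxptkxgj" (len 8), cursors c1@0 c4@0 c3@1 c2@8, authorship ........
After op 3 (move_left): buffer="yxptkxgj" (len 8), cursors c1@0 c3@0 c4@0 c2@7, authorship ........

Answer: 0 7 0 0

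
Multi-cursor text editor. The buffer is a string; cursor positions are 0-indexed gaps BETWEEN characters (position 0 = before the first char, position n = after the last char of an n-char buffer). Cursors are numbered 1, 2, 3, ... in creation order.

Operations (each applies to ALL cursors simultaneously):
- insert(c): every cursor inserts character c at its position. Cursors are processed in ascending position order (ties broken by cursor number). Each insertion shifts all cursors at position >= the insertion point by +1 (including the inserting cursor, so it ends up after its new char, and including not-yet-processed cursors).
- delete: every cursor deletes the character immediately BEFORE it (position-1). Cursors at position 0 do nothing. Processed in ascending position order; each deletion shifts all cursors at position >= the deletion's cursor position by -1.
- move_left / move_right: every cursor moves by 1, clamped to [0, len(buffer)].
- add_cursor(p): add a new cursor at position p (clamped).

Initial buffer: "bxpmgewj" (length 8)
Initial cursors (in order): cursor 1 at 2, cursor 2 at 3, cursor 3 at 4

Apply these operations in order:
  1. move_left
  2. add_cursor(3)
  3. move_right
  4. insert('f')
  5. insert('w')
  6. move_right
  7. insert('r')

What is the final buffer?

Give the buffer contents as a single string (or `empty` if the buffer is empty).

Answer: bxfwprfwmrffwwgrrewj

Derivation:
After op 1 (move_left): buffer="bxpmgewj" (len 8), cursors c1@1 c2@2 c3@3, authorship ........
After op 2 (add_cursor(3)): buffer="bxpmgewj" (len 8), cursors c1@1 c2@2 c3@3 c4@3, authorship ........
After op 3 (move_right): buffer="bxpmgewj" (len 8), cursors c1@2 c2@3 c3@4 c4@4, authorship ........
After op 4 (insert('f')): buffer="bxfpfmffgewj" (len 12), cursors c1@3 c2@5 c3@8 c4@8, authorship ..1.2.34....
After op 5 (insert('w')): buffer="bxfwpfwmffwwgewj" (len 16), cursors c1@4 c2@7 c3@12 c4@12, authorship ..11.22.3434....
After op 6 (move_right): buffer="bxfwpfwmffwwgewj" (len 16), cursors c1@5 c2@8 c3@13 c4@13, authorship ..11.22.3434....
After op 7 (insert('r')): buffer="bxfwprfwmrffwwgrrewj" (len 20), cursors c1@6 c2@10 c3@17 c4@17, authorship ..11.122.23434.34...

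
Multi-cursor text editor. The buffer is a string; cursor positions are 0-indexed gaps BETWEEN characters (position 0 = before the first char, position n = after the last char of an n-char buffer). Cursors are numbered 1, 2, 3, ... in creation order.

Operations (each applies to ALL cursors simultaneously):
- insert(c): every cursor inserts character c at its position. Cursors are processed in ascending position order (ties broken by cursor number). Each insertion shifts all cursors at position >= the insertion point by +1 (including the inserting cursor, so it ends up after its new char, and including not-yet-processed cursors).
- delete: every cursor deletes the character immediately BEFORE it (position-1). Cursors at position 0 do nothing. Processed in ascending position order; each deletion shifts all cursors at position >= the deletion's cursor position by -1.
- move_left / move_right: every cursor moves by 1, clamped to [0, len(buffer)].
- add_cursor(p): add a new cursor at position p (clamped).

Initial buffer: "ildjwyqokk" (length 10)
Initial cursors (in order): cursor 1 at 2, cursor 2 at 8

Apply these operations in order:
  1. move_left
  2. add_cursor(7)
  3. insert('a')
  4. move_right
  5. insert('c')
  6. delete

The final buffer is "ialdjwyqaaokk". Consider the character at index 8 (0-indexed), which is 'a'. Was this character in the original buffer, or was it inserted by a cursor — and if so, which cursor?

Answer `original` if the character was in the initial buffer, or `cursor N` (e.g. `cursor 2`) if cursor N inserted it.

Answer: cursor 2

Derivation:
After op 1 (move_left): buffer="ildjwyqokk" (len 10), cursors c1@1 c2@7, authorship ..........
After op 2 (add_cursor(7)): buffer="ildjwyqokk" (len 10), cursors c1@1 c2@7 c3@7, authorship ..........
After op 3 (insert('a')): buffer="ialdjwyqaaokk" (len 13), cursors c1@2 c2@10 c3@10, authorship .1......23...
After op 4 (move_right): buffer="ialdjwyqaaokk" (len 13), cursors c1@3 c2@11 c3@11, authorship .1......23...
After op 5 (insert('c')): buffer="ialcdjwyqaaocckk" (len 16), cursors c1@4 c2@14 c3@14, authorship .1.1.....23.23..
After op 6 (delete): buffer="ialdjwyqaaokk" (len 13), cursors c1@3 c2@11 c3@11, authorship .1......23...
Authorship (.=original, N=cursor N): . 1 . . . . . . 2 3 . . .
Index 8: author = 2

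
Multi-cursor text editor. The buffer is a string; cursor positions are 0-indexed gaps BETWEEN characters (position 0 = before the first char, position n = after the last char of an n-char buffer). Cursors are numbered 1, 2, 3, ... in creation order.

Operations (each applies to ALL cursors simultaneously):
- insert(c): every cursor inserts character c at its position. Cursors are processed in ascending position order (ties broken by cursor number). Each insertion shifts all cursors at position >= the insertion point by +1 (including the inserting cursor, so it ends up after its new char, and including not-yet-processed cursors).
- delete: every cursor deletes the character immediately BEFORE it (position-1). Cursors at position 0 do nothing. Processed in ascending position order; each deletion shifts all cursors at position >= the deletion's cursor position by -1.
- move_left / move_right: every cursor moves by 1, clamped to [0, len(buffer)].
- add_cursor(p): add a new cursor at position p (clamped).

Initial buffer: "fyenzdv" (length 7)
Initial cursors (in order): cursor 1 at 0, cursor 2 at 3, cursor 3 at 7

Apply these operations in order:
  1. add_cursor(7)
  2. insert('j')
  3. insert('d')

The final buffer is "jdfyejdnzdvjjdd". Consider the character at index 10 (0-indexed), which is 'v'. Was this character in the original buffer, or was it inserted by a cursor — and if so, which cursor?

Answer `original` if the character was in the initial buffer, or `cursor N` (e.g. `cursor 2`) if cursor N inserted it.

After op 1 (add_cursor(7)): buffer="fyenzdv" (len 7), cursors c1@0 c2@3 c3@7 c4@7, authorship .......
After op 2 (insert('j')): buffer="jfyejnzdvjj" (len 11), cursors c1@1 c2@5 c3@11 c4@11, authorship 1...2....34
After op 3 (insert('d')): buffer="jdfyejdnzdvjjdd" (len 15), cursors c1@2 c2@7 c3@15 c4@15, authorship 11...22....3434
Authorship (.=original, N=cursor N): 1 1 . . . 2 2 . . . . 3 4 3 4
Index 10: author = original

Answer: original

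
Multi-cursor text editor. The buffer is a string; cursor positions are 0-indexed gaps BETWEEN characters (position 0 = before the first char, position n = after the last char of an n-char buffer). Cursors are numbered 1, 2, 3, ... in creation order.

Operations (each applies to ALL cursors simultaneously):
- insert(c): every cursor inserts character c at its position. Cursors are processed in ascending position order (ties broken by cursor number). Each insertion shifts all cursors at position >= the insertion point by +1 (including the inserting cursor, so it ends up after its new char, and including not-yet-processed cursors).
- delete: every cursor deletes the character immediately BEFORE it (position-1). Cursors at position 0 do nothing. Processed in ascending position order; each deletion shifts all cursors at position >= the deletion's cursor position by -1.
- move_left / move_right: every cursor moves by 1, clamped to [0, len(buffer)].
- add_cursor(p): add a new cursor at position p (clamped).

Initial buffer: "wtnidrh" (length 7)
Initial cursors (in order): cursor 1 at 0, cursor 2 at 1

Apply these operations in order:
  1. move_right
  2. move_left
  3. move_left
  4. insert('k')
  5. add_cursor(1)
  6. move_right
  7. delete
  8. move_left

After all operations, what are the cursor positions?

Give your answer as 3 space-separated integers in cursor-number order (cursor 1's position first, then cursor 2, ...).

After op 1 (move_right): buffer="wtnidrh" (len 7), cursors c1@1 c2@2, authorship .......
After op 2 (move_left): buffer="wtnidrh" (len 7), cursors c1@0 c2@1, authorship .......
After op 3 (move_left): buffer="wtnidrh" (len 7), cursors c1@0 c2@0, authorship .......
After op 4 (insert('k')): buffer="kkwtnidrh" (len 9), cursors c1@2 c2@2, authorship 12.......
After op 5 (add_cursor(1)): buffer="kkwtnidrh" (len 9), cursors c3@1 c1@2 c2@2, authorship 12.......
After op 6 (move_right): buffer="kkwtnidrh" (len 9), cursors c3@2 c1@3 c2@3, authorship 12.......
After op 7 (delete): buffer="tnidrh" (len 6), cursors c1@0 c2@0 c3@0, authorship ......
After op 8 (move_left): buffer="tnidrh" (len 6), cursors c1@0 c2@0 c3@0, authorship ......

Answer: 0 0 0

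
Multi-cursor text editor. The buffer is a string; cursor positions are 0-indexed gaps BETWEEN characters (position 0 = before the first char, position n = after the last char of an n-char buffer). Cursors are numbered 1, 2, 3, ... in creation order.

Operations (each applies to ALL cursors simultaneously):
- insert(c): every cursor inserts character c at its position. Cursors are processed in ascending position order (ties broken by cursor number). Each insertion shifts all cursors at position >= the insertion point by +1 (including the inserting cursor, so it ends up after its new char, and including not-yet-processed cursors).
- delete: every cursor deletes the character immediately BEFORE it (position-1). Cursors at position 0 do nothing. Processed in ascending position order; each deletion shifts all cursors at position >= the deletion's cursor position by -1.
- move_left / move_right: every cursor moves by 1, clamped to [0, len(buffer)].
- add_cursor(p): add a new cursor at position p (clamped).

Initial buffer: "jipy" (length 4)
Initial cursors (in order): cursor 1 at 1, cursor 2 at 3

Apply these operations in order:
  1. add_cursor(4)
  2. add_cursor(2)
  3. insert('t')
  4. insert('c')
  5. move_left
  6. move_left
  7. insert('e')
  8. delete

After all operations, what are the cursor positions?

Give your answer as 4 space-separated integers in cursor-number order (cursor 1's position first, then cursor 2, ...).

Answer: 1 7 10 4

Derivation:
After op 1 (add_cursor(4)): buffer="jipy" (len 4), cursors c1@1 c2@3 c3@4, authorship ....
After op 2 (add_cursor(2)): buffer="jipy" (len 4), cursors c1@1 c4@2 c2@3 c3@4, authorship ....
After op 3 (insert('t')): buffer="jtitptyt" (len 8), cursors c1@2 c4@4 c2@6 c3@8, authorship .1.4.2.3
After op 4 (insert('c')): buffer="jtcitcptcytc" (len 12), cursors c1@3 c4@6 c2@9 c3@12, authorship .11.44.22.33
After op 5 (move_left): buffer="jtcitcptcytc" (len 12), cursors c1@2 c4@5 c2@8 c3@11, authorship .11.44.22.33
After op 6 (move_left): buffer="jtcitcptcytc" (len 12), cursors c1@1 c4@4 c2@7 c3@10, authorship .11.44.22.33
After op 7 (insert('e')): buffer="jetcietcpetcyetc" (len 16), cursors c1@2 c4@6 c2@10 c3@14, authorship .111.444.222.333
After op 8 (delete): buffer="jtcitcptcytc" (len 12), cursors c1@1 c4@4 c2@7 c3@10, authorship .11.44.22.33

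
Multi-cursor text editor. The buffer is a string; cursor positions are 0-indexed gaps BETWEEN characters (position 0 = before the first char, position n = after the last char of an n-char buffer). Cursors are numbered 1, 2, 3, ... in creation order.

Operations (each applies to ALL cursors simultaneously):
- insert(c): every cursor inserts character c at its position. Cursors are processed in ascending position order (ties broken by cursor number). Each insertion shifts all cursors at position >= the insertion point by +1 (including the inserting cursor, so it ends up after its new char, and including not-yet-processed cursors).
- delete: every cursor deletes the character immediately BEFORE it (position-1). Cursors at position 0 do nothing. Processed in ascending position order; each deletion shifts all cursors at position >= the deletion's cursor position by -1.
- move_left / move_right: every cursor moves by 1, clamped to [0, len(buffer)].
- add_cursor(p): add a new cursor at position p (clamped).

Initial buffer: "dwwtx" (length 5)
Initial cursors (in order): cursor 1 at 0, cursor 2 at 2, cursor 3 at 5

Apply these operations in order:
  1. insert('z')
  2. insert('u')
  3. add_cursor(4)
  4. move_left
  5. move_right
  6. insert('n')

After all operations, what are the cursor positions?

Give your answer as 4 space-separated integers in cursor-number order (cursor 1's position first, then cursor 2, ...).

After op 1 (insert('z')): buffer="zdwzwtxz" (len 8), cursors c1@1 c2@4 c3@8, authorship 1..2...3
After op 2 (insert('u')): buffer="zudwzuwtxzu" (len 11), cursors c1@2 c2@6 c3@11, authorship 11..22...33
After op 3 (add_cursor(4)): buffer="zudwzuwtxzu" (len 11), cursors c1@2 c4@4 c2@6 c3@11, authorship 11..22...33
After op 4 (move_left): buffer="zudwzuwtxzu" (len 11), cursors c1@1 c4@3 c2@5 c3@10, authorship 11..22...33
After op 5 (move_right): buffer="zudwzuwtxzu" (len 11), cursors c1@2 c4@4 c2@6 c3@11, authorship 11..22...33
After op 6 (insert('n')): buffer="zundwnzunwtxzun" (len 15), cursors c1@3 c4@6 c2@9 c3@15, authorship 111..4222...333

Answer: 3 9 15 6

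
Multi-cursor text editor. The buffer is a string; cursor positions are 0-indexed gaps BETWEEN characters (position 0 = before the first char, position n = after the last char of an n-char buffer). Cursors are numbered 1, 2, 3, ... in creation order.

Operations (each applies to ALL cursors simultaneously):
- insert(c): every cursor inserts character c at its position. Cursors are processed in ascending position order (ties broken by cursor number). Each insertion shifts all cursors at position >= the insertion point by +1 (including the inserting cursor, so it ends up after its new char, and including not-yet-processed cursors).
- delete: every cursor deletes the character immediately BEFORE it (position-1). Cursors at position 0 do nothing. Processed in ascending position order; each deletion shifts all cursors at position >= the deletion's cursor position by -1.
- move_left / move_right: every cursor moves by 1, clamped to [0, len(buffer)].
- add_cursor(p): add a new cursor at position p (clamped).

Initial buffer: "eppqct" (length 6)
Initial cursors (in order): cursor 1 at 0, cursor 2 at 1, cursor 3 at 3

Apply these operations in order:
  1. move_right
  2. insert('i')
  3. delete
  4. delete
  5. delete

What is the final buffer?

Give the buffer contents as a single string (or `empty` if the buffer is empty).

Answer: ct

Derivation:
After op 1 (move_right): buffer="eppqct" (len 6), cursors c1@1 c2@2 c3@4, authorship ......
After op 2 (insert('i')): buffer="eipipqict" (len 9), cursors c1@2 c2@4 c3@7, authorship .1.2..3..
After op 3 (delete): buffer="eppqct" (len 6), cursors c1@1 c2@2 c3@4, authorship ......
After op 4 (delete): buffer="pct" (len 3), cursors c1@0 c2@0 c3@1, authorship ...
After op 5 (delete): buffer="ct" (len 2), cursors c1@0 c2@0 c3@0, authorship ..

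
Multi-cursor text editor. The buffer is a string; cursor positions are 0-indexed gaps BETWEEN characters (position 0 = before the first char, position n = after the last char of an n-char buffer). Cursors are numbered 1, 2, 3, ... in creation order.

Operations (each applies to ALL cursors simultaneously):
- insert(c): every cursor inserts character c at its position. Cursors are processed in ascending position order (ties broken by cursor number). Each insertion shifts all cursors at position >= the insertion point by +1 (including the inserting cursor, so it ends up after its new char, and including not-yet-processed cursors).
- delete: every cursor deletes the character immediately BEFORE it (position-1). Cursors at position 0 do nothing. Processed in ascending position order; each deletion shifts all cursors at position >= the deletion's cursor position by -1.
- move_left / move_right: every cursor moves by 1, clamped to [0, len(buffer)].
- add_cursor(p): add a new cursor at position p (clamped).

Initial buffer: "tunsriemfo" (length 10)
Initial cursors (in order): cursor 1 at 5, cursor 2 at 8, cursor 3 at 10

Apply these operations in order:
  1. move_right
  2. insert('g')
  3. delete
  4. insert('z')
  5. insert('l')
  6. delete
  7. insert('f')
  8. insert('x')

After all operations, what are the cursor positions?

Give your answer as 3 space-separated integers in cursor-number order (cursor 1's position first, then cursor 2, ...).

After op 1 (move_right): buffer="tunsriemfo" (len 10), cursors c1@6 c2@9 c3@10, authorship ..........
After op 2 (insert('g')): buffer="tunsrigemfgog" (len 13), cursors c1@7 c2@11 c3@13, authorship ......1...2.3
After op 3 (delete): buffer="tunsriemfo" (len 10), cursors c1@6 c2@9 c3@10, authorship ..........
After op 4 (insert('z')): buffer="tunsrizemfzoz" (len 13), cursors c1@7 c2@11 c3@13, authorship ......1...2.3
After op 5 (insert('l')): buffer="tunsrizlemfzlozl" (len 16), cursors c1@8 c2@13 c3@16, authorship ......11...22.33
After op 6 (delete): buffer="tunsrizemfzoz" (len 13), cursors c1@7 c2@11 c3@13, authorship ......1...2.3
After op 7 (insert('f')): buffer="tunsrizfemfzfozf" (len 16), cursors c1@8 c2@13 c3@16, authorship ......11...22.33
After op 8 (insert('x')): buffer="tunsrizfxemfzfxozfx" (len 19), cursors c1@9 c2@15 c3@19, authorship ......111...222.333

Answer: 9 15 19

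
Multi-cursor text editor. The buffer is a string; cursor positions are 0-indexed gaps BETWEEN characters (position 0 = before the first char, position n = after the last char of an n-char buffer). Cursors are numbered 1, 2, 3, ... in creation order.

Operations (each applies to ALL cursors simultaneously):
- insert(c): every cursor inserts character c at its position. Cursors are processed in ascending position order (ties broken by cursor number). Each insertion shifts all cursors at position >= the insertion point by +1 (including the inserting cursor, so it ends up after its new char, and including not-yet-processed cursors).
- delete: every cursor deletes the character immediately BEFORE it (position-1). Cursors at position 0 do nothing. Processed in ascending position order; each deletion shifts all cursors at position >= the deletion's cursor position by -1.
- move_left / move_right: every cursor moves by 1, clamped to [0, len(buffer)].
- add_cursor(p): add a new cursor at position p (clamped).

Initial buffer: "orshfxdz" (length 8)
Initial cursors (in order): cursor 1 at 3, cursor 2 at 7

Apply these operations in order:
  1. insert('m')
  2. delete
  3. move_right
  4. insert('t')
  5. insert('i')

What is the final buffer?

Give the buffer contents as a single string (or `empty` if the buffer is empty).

After op 1 (insert('m')): buffer="orsmhfxdmz" (len 10), cursors c1@4 c2@9, authorship ...1....2.
After op 2 (delete): buffer="orshfxdz" (len 8), cursors c1@3 c2@7, authorship ........
After op 3 (move_right): buffer="orshfxdz" (len 8), cursors c1@4 c2@8, authorship ........
After op 4 (insert('t')): buffer="orshtfxdzt" (len 10), cursors c1@5 c2@10, authorship ....1....2
After op 5 (insert('i')): buffer="orshtifxdzti" (len 12), cursors c1@6 c2@12, authorship ....11....22

Answer: orshtifxdzti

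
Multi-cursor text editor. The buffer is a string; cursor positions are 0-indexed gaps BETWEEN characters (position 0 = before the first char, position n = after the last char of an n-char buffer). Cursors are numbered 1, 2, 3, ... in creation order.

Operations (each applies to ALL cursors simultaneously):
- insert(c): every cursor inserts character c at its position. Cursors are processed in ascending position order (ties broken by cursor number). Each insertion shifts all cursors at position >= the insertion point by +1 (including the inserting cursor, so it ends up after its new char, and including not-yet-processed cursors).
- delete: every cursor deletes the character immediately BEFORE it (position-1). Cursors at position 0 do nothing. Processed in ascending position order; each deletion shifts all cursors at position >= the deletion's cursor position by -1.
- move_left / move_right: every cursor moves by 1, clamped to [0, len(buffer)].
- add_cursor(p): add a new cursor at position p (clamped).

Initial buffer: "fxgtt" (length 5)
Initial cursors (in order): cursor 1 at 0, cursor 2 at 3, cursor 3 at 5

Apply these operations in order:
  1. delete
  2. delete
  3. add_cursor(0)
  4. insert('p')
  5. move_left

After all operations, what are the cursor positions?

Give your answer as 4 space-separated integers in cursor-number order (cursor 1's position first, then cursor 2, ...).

Answer: 1 4 4 1

Derivation:
After op 1 (delete): buffer="fxt" (len 3), cursors c1@0 c2@2 c3@3, authorship ...
After op 2 (delete): buffer="f" (len 1), cursors c1@0 c2@1 c3@1, authorship .
After op 3 (add_cursor(0)): buffer="f" (len 1), cursors c1@0 c4@0 c2@1 c3@1, authorship .
After op 4 (insert('p')): buffer="ppfpp" (len 5), cursors c1@2 c4@2 c2@5 c3@5, authorship 14.23
After op 5 (move_left): buffer="ppfpp" (len 5), cursors c1@1 c4@1 c2@4 c3@4, authorship 14.23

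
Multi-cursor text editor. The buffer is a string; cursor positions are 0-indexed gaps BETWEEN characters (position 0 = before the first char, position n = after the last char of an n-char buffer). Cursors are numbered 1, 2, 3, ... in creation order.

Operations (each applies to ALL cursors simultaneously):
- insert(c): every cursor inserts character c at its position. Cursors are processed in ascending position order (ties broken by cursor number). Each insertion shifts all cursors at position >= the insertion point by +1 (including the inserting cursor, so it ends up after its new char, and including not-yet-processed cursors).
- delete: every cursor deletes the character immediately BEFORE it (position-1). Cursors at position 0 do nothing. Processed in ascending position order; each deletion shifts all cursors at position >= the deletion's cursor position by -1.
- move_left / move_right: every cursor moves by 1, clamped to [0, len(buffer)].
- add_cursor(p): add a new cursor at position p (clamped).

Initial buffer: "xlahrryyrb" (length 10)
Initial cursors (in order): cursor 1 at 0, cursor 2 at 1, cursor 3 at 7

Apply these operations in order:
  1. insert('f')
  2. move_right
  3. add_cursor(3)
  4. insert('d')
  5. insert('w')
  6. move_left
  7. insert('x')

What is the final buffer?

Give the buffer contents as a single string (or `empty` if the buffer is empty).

Answer: fxdxwfdxwldxwahrryfydxwrb

Derivation:
After op 1 (insert('f')): buffer="fxflahrryfyrb" (len 13), cursors c1@1 c2@3 c3@10, authorship 1.2......3...
After op 2 (move_right): buffer="fxflahrryfyrb" (len 13), cursors c1@2 c2@4 c3@11, authorship 1.2......3...
After op 3 (add_cursor(3)): buffer="fxflahrryfyrb" (len 13), cursors c1@2 c4@3 c2@4 c3@11, authorship 1.2......3...
After op 4 (insert('d')): buffer="fxdfdldahrryfydrb" (len 17), cursors c1@3 c4@5 c2@7 c3@15, authorship 1.124.2.....3.3..
After op 5 (insert('w')): buffer="fxdwfdwldwahrryfydwrb" (len 21), cursors c1@4 c4@7 c2@10 c3@19, authorship 1.11244.22.....3.33..
After op 6 (move_left): buffer="fxdwfdwldwahrryfydwrb" (len 21), cursors c1@3 c4@6 c2@9 c3@18, authorship 1.11244.22.....3.33..
After op 7 (insert('x')): buffer="fxdxwfdxwldxwahrryfydxwrb" (len 25), cursors c1@4 c4@8 c2@12 c3@22, authorship 1.1112444.222.....3.333..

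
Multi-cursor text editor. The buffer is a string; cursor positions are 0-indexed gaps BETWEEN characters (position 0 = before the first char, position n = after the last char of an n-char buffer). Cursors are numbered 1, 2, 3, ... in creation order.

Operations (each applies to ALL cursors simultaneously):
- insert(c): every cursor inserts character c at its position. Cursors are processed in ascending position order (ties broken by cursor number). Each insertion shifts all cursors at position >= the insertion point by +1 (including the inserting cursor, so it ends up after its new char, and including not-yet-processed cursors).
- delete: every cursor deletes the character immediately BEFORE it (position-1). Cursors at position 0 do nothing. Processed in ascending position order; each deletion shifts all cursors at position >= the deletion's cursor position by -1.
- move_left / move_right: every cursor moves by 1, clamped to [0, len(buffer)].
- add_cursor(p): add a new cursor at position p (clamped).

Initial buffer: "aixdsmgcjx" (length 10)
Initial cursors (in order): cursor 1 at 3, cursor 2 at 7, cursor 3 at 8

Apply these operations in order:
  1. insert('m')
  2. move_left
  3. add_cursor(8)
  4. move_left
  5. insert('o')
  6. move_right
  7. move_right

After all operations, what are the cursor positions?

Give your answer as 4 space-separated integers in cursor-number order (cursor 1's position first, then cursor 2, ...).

After op 1 (insert('m')): buffer="aixmdsmgmcmjx" (len 13), cursors c1@4 c2@9 c3@11, authorship ...1....2.3..
After op 2 (move_left): buffer="aixmdsmgmcmjx" (len 13), cursors c1@3 c2@8 c3@10, authorship ...1....2.3..
After op 3 (add_cursor(8)): buffer="aixmdsmgmcmjx" (len 13), cursors c1@3 c2@8 c4@8 c3@10, authorship ...1....2.3..
After op 4 (move_left): buffer="aixmdsmgmcmjx" (len 13), cursors c1@2 c2@7 c4@7 c3@9, authorship ...1....2.3..
After op 5 (insert('o')): buffer="aioxmdsmoogmocmjx" (len 17), cursors c1@3 c2@10 c4@10 c3@13, authorship ..1.1...24.23.3..
After op 6 (move_right): buffer="aioxmdsmoogmocmjx" (len 17), cursors c1@4 c2@11 c4@11 c3@14, authorship ..1.1...24.23.3..
After op 7 (move_right): buffer="aioxmdsmoogmocmjx" (len 17), cursors c1@5 c2@12 c4@12 c3@15, authorship ..1.1...24.23.3..

Answer: 5 12 15 12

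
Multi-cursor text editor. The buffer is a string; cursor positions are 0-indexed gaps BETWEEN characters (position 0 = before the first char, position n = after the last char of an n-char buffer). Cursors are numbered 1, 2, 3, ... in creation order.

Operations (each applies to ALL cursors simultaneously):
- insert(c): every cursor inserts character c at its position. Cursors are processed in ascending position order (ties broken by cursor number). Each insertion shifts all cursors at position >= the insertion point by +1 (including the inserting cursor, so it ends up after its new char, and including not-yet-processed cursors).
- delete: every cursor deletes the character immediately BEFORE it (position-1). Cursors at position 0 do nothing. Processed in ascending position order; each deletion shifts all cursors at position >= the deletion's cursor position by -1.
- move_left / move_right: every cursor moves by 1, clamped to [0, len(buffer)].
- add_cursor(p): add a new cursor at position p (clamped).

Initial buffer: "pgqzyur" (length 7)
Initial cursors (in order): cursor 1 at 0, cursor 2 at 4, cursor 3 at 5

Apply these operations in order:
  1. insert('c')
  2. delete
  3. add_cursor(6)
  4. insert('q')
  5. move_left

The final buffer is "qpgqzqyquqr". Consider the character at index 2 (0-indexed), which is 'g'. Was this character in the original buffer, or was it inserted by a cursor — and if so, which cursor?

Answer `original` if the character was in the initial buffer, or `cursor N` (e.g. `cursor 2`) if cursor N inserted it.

After op 1 (insert('c')): buffer="cpgqzcycur" (len 10), cursors c1@1 c2@6 c3@8, authorship 1....2.3..
After op 2 (delete): buffer="pgqzyur" (len 7), cursors c1@0 c2@4 c3@5, authorship .......
After op 3 (add_cursor(6)): buffer="pgqzyur" (len 7), cursors c1@0 c2@4 c3@5 c4@6, authorship .......
After op 4 (insert('q')): buffer="qpgqzqyquqr" (len 11), cursors c1@1 c2@6 c3@8 c4@10, authorship 1....2.3.4.
After op 5 (move_left): buffer="qpgqzqyquqr" (len 11), cursors c1@0 c2@5 c3@7 c4@9, authorship 1....2.3.4.
Authorship (.=original, N=cursor N): 1 . . . . 2 . 3 . 4 .
Index 2: author = original

Answer: original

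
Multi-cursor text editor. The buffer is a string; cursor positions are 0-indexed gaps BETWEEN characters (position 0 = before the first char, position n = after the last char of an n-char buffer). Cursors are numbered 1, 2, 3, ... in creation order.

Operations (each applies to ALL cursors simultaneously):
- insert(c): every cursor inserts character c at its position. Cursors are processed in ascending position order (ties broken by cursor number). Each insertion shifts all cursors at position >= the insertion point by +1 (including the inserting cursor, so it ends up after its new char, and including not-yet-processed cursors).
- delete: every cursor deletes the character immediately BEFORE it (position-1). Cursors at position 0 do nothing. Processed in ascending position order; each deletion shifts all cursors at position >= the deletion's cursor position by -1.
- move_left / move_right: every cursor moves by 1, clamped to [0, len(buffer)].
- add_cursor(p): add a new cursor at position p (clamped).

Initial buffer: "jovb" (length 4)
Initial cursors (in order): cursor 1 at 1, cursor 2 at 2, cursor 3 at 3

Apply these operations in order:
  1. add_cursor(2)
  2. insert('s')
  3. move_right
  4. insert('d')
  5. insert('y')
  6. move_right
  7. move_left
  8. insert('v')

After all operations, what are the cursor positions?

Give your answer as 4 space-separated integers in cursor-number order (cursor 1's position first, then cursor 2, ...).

After op 1 (add_cursor(2)): buffer="jovb" (len 4), cursors c1@1 c2@2 c4@2 c3@3, authorship ....
After op 2 (insert('s')): buffer="jsossvsb" (len 8), cursors c1@2 c2@5 c4@5 c3@7, authorship .1.24.3.
After op 3 (move_right): buffer="jsossvsb" (len 8), cursors c1@3 c2@6 c4@6 c3@8, authorship .1.24.3.
After op 4 (insert('d')): buffer="jsodssvddsbd" (len 12), cursors c1@4 c2@9 c4@9 c3@12, authorship .1.124.243.3
After op 5 (insert('y')): buffer="jsodyssvddyysbdy" (len 16), cursors c1@5 c2@12 c4@12 c3@16, authorship .1.1124.24243.33
After op 6 (move_right): buffer="jsodyssvddyysbdy" (len 16), cursors c1@6 c2@13 c4@13 c3@16, authorship .1.1124.24243.33
After op 7 (move_left): buffer="jsodyssvddyysbdy" (len 16), cursors c1@5 c2@12 c4@12 c3@15, authorship .1.1124.24243.33
After op 8 (insert('v')): buffer="jsodyvssvddyyvvsbdvy" (len 20), cursors c1@6 c2@15 c4@15 c3@19, authorship .1.11124.2424243.333

Answer: 6 15 19 15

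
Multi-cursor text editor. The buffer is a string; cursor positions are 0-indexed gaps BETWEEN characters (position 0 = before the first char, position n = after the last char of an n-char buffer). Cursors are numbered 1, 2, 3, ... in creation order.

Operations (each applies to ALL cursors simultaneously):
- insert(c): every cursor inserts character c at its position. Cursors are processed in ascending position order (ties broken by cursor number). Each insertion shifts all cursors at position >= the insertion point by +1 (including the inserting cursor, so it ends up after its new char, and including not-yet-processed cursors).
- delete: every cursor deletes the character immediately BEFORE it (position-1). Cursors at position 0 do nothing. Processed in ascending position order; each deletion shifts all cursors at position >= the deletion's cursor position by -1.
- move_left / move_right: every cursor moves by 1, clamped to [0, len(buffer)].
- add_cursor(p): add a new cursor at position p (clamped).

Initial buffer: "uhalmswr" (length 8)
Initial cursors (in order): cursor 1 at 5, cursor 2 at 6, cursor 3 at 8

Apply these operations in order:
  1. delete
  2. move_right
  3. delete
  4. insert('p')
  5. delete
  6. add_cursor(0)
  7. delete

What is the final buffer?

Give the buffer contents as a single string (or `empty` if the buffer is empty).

After op 1 (delete): buffer="uhalw" (len 5), cursors c1@4 c2@4 c3@5, authorship .....
After op 2 (move_right): buffer="uhalw" (len 5), cursors c1@5 c2@5 c3@5, authorship .....
After op 3 (delete): buffer="uh" (len 2), cursors c1@2 c2@2 c3@2, authorship ..
After op 4 (insert('p')): buffer="uhppp" (len 5), cursors c1@5 c2@5 c3@5, authorship ..123
After op 5 (delete): buffer="uh" (len 2), cursors c1@2 c2@2 c3@2, authorship ..
After op 6 (add_cursor(0)): buffer="uh" (len 2), cursors c4@0 c1@2 c2@2 c3@2, authorship ..
After op 7 (delete): buffer="" (len 0), cursors c1@0 c2@0 c3@0 c4@0, authorship 

Answer: empty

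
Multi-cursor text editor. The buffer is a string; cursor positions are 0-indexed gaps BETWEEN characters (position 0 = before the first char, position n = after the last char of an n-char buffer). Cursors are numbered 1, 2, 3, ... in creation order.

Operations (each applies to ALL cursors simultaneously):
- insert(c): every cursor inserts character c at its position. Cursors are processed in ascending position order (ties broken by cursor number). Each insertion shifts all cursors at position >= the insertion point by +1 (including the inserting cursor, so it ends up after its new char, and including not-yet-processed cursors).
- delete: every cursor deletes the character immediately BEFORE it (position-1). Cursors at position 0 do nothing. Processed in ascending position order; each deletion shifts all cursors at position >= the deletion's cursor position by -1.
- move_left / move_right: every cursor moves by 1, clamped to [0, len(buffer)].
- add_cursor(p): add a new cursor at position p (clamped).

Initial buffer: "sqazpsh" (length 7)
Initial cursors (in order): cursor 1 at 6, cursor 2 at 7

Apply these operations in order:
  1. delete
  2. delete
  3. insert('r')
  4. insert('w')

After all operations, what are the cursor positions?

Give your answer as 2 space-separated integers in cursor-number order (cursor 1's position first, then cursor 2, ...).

Answer: 7 7

Derivation:
After op 1 (delete): buffer="sqazp" (len 5), cursors c1@5 c2@5, authorship .....
After op 2 (delete): buffer="sqa" (len 3), cursors c1@3 c2@3, authorship ...
After op 3 (insert('r')): buffer="sqarr" (len 5), cursors c1@5 c2@5, authorship ...12
After op 4 (insert('w')): buffer="sqarrww" (len 7), cursors c1@7 c2@7, authorship ...1212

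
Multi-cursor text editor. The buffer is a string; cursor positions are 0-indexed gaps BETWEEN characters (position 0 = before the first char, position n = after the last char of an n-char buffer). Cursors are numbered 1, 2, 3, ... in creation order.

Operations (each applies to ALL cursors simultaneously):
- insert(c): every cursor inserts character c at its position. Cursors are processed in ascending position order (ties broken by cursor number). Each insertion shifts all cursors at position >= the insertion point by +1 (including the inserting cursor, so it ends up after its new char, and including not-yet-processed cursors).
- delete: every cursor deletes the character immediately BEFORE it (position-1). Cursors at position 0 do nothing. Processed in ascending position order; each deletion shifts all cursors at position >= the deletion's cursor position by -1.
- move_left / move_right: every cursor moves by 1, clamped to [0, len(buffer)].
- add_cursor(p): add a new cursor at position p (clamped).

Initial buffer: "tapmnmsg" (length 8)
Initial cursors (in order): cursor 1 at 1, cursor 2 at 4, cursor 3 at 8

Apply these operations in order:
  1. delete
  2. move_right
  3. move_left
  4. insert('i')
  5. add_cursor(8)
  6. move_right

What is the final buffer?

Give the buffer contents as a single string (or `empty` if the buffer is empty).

After op 1 (delete): buffer="apnms" (len 5), cursors c1@0 c2@2 c3@5, authorship .....
After op 2 (move_right): buffer="apnms" (len 5), cursors c1@1 c2@3 c3@5, authorship .....
After op 3 (move_left): buffer="apnms" (len 5), cursors c1@0 c2@2 c3@4, authorship .....
After op 4 (insert('i')): buffer="iapinmis" (len 8), cursors c1@1 c2@4 c3@7, authorship 1..2..3.
After op 5 (add_cursor(8)): buffer="iapinmis" (len 8), cursors c1@1 c2@4 c3@7 c4@8, authorship 1..2..3.
After op 6 (move_right): buffer="iapinmis" (len 8), cursors c1@2 c2@5 c3@8 c4@8, authorship 1..2..3.

Answer: iapinmis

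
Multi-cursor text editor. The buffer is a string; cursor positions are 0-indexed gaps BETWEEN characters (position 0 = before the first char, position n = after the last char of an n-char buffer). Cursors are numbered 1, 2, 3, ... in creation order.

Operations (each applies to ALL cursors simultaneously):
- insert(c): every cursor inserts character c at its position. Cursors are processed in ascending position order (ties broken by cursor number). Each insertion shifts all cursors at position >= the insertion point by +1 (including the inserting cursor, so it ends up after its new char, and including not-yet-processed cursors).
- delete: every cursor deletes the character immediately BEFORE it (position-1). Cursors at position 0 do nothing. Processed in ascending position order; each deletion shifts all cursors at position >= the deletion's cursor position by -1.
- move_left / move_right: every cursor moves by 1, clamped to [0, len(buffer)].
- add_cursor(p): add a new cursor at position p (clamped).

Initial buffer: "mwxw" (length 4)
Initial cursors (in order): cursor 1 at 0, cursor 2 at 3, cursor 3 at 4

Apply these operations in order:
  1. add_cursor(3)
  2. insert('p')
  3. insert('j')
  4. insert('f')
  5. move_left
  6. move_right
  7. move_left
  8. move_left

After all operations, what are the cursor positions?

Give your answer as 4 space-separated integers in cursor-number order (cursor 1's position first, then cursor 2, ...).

After op 1 (add_cursor(3)): buffer="mwxw" (len 4), cursors c1@0 c2@3 c4@3 c3@4, authorship ....
After op 2 (insert('p')): buffer="pmwxppwp" (len 8), cursors c1@1 c2@6 c4@6 c3@8, authorship 1...24.3
After op 3 (insert('j')): buffer="pjmwxppjjwpj" (len 12), cursors c1@2 c2@9 c4@9 c3@12, authorship 11...2424.33
After op 4 (insert('f')): buffer="pjfmwxppjjffwpjf" (len 16), cursors c1@3 c2@12 c4@12 c3@16, authorship 111...242424.333
After op 5 (move_left): buffer="pjfmwxppjjffwpjf" (len 16), cursors c1@2 c2@11 c4@11 c3@15, authorship 111...242424.333
After op 6 (move_right): buffer="pjfmwxppjjffwpjf" (len 16), cursors c1@3 c2@12 c4@12 c3@16, authorship 111...242424.333
After op 7 (move_left): buffer="pjfmwxppjjffwpjf" (len 16), cursors c1@2 c2@11 c4@11 c3@15, authorship 111...242424.333
After op 8 (move_left): buffer="pjfmwxppjjffwpjf" (len 16), cursors c1@1 c2@10 c4@10 c3@14, authorship 111...242424.333

Answer: 1 10 14 10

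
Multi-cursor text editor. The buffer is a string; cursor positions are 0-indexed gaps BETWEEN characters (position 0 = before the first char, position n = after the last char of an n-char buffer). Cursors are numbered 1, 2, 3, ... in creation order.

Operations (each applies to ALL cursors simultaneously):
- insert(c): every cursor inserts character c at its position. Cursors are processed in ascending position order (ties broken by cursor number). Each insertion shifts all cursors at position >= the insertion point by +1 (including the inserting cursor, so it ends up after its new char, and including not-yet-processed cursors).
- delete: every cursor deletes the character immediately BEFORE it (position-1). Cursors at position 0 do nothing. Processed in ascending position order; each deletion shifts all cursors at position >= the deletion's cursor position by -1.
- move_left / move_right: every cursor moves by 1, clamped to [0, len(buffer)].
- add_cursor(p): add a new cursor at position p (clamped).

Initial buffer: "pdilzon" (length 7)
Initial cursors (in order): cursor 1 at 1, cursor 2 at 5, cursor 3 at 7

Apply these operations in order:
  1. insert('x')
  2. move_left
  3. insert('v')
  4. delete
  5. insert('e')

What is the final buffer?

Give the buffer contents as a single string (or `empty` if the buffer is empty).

After op 1 (insert('x')): buffer="pxdilzxonx" (len 10), cursors c1@2 c2@7 c3@10, authorship .1....2..3
After op 2 (move_left): buffer="pxdilzxonx" (len 10), cursors c1@1 c2@6 c3@9, authorship .1....2..3
After op 3 (insert('v')): buffer="pvxdilzvxonvx" (len 13), cursors c1@2 c2@8 c3@12, authorship .11....22..33
After op 4 (delete): buffer="pxdilzxonx" (len 10), cursors c1@1 c2@6 c3@9, authorship .1....2..3
After op 5 (insert('e')): buffer="pexdilzexonex" (len 13), cursors c1@2 c2@8 c3@12, authorship .11....22..33

Answer: pexdilzexonex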